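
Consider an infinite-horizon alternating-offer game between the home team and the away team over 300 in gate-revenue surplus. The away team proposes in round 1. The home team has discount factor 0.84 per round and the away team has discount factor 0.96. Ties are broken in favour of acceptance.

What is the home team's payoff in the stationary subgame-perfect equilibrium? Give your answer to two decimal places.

In a stationary SPE each proposer offers the other exactly their discounted continuation value.
If the away team keeps x when proposing and the home team keeps y when proposing, then x = 300 − 0.84y and y = 300 − 0.96x.
Solving: x = 300(1 − 0.84) / (1 − 0.96·0.84) = 48 / 0.1936 ≈ 247.9339.
The home team gets 300 − 247.9339 ≈ 52.0661.

52.07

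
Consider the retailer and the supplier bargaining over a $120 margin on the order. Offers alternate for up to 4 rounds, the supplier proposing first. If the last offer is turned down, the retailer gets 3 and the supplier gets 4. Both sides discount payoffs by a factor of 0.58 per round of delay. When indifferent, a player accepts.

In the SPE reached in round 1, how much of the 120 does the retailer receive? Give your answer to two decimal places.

Round 4 (the retailer proposes): the supplier gets 4 if talks fail, so the retailer offers 4 and keeps 116.
Round 3 (the supplier proposes): the retailer can get 116 next round, worth 0.58 × 116 = 67.28 now. The supplier offers 67.28 and keeps 120 − 67.28 = 52.72.
Round 2 (the retailer proposes): the supplier can get 52.72 next round, worth 0.58 × 52.72 = 30.5776 now. The retailer offers 30.5776 and keeps 120 − 30.5776 = 89.4224.
Round 1 (the supplier proposes): the retailer can get 89.4224 next round, worth 0.58 × 89.4224 = 51.864992 now, so the supplier offers 51.864992, keeping 68.135008.

51.86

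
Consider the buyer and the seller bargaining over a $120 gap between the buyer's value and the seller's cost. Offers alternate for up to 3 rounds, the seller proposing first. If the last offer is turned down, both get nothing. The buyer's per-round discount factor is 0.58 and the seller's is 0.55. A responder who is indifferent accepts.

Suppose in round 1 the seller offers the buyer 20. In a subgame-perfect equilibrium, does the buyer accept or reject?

Work out the buyer's continuation value if the offer is rejected.
Round 3 (the seller proposes): the buyer will accept anything ≥ 0, so the seller offers 0 and keeps 120.
Round 2 (the buyer proposes): the seller can get 120 next round, worth 0.55 × 120 = 66 now. The buyer offers 66 and keeps 120 − 66 = 54.
So by rejecting in round 1, the buyer gets 54 next round, worth 0.58 × 54 = 31.32 now.
Offer 20 < 31.32, so the buyer rejects.

Reject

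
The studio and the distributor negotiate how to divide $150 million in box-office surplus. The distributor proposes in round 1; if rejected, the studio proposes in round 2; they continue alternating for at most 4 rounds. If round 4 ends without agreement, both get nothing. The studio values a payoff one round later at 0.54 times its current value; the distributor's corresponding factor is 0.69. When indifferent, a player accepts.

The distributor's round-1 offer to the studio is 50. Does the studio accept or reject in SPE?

Round 4 (the studio proposes): the distributor will accept anything ≥ 0, so the studio offers 0 and keeps 150.
Round 3 (the distributor proposes): the studio can get 150 next round, worth 0.54 × 150 = 81 now. The distributor offers 81 and keeps 150 − 81 = 69.
Round 2 (the studio proposes): the distributor can get 69 next round, worth 0.69 × 69 = 47.61 now. The studio offers 47.61 and keeps 150 − 47.61 = 102.39.
So by rejecting in round 1, the studio gets 102.39 next round, worth 0.54 × 102.39 = 55.2906 now.
Offer 50 < 55.2906, so the studio rejects.

Reject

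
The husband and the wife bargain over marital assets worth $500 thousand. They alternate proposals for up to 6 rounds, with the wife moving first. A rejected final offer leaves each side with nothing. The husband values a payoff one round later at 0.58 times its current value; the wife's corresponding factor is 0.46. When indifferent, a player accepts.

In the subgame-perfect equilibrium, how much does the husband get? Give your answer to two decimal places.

219.02

Round 6 (the husband proposes): the wife will accept anything ≥ 0, so the husband offers 0 and keeps 500.
Round 5 (the wife proposes): the husband can get 500 next round, worth 0.58 × 500 = 290 now, so the wife offers 290, keeping 210.
Round 4 (the husband proposes): the wife can get 210 next round, worth 0.46 × 210 = 96.6 now. The husband offers 96.6 and keeps 500 − 96.6 = 403.4.
Round 3 (the wife proposes): the husband can get 403.4 next round, worth 0.58 × 403.4 = 233.972 now. The wife offers 233.972 and keeps 500 − 233.972 = 266.028.
Round 2 (the husband proposes): the wife can get 266.028 next round, worth 0.46 × 266.028 = 122.37288 now; the husband offers that and keeps 377.62712.
Round 1 (the wife proposes): the husband can get 377.62712 next round, worth 0.58 × 377.62712 = 219.0237296 now, so the wife offers 219.0237296, keeping 280.9762704.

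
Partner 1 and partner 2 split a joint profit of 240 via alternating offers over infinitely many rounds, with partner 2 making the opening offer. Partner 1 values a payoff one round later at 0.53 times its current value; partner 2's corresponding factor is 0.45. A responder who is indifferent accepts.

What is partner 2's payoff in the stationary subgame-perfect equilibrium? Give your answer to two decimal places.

In a stationary SPE each proposer offers the other exactly their discounted continuation value.
If partner 2 keeps x when proposing and partner 1 keeps y when proposing, then x = 240 − 0.53y and y = 240 − 0.45x.
Solving: x = 240(1 − 0.53) / (1 − 0.45·0.53) = 112.8 / 0.7615 ≈ 148.1287.
Partner 1 gets 240 − 148.1287 ≈ 91.8713.

148.13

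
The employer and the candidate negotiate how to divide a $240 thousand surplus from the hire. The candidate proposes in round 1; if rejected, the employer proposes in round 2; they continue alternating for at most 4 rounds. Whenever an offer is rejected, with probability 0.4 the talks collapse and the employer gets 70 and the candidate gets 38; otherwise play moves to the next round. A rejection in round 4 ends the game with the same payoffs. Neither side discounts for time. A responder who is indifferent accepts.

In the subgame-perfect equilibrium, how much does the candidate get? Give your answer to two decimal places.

Round 4 (the employer proposes): the candidate gets 38 if talks fail, so the employer offers 38 and keeps 202.
Round 3 (the candidate proposes): rejecting gives the employer an expected 0.6 × 202 + 0.4 × 70 = 149.2, so the candidate offers 149.2, keeping 90.8.
Round 2 (the employer proposes): rejecting gives the candidate an expected 0.6 × 90.8 + 0.4 × 38 = 69.68; the employer offers that and keeps 170.32.
Round 1 (the candidate proposes): rejecting gives the employer an expected 0.6 × 170.32 + 0.4 × 70 = 130.192, so the candidate offers 130.192, keeping 109.808.

109.81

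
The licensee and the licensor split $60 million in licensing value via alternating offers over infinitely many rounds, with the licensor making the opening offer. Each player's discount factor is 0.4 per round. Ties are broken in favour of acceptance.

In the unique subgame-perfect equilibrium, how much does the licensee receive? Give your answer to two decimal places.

In a stationary SPE each proposer offers the other exactly their discounted continuation value.
If the licensor keeps x when proposing and the licensee keeps y when proposing, then x = 60 − 0.4y and y = 60 − 0.4x.
Solving: x = 60(1 − 0.4) / (1 − 0.4·0.4) = 36 / 0.84 ≈ 42.8571.
The licensee gets 60 − 42.8571 ≈ 17.1429.

17.14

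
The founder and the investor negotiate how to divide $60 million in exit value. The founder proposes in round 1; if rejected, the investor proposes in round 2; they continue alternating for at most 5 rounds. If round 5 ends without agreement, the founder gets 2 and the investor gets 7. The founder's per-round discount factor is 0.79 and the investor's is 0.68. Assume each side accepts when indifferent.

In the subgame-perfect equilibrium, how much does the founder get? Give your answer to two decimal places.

Round 5 (the founder proposes): the investor gets 7 if talks fail, so the founder offers 7 and keeps 53.
Round 4 (the investor proposes): the founder can get 53 next round, worth 0.79 × 53 = 41.87 now, so the investor offers 41.87, keeping 18.13.
Round 3 (the founder proposes): the investor can get 18.13 next round, worth 0.68 × 18.13 = 12.3284 now; the founder offers that and keeps 47.6716.
Round 2 (the investor proposes): the founder can get 47.6716 next round, worth 0.79 × 47.6716 = 37.660564 now. The investor offers 37.660564 and keeps 60 − 37.660564 = 22.339436.
Round 1 (the founder proposes): the investor can get 22.339436 next round, worth 0.68 × 22.339436 = 15.19081648 now, so the founder offers 15.19081648, keeping 44.80918352.

44.81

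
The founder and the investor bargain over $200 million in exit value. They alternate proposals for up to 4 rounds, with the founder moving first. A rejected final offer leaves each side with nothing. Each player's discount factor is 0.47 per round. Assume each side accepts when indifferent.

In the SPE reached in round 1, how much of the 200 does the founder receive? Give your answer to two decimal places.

129.42

Round 4 (the investor proposes): the founder will accept anything ≥ 0, so the investor offers 0 and keeps 200.
Round 3 (the founder proposes): the investor can get 200 next round, worth 0.47 × 200 = 94 now, so the founder offers 94, keeping 106.
Round 2 (the investor proposes): the founder can get 106 next round, worth 0.47 × 106 = 49.82 now. The investor offers 49.82 and keeps 200 − 49.82 = 150.18.
Round 1 (the founder proposes): the investor can get 150.18 next round, worth 0.47 × 150.18 = 70.5846 now. The founder offers 70.5846 and keeps 200 − 70.5846 = 129.4154.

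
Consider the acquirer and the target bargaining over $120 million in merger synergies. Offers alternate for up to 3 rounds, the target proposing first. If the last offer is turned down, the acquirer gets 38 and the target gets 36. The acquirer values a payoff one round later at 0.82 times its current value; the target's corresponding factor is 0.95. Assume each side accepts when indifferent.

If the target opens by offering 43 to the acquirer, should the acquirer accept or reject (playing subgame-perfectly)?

Accept

Round 3 (the target proposes): the acquirer gets 38 if talks fail, so the target offers 38 and keeps 82.
Round 2 (the acquirer proposes): the target can get 82 next round, worth 0.95 × 82 = 77.9 now; the acquirer offers that and keeps 42.1.
So by rejecting in round 1, the acquirer gets 42.1 next round, worth 0.82 × 42.1 = 34.522 now.
Offer 43 ≥ 34.522, so the acquirer accepts.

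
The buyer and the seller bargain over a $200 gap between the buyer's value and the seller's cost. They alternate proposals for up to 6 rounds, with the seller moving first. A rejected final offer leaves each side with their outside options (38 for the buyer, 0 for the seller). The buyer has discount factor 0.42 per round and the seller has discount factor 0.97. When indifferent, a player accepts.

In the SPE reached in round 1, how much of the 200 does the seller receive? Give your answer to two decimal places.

182.51

Round 6 (the buyer proposes): rejection yields 0 for the seller; the buyer offers 0 and keeps 200.
Round 5 (the seller proposes): the buyer can get 200 next round, worth 0.42 × 200 = 84 now, so the seller offers 84, keeping 116.
Round 4 (the buyer proposes): the seller can get 116 next round, worth 0.97 × 116 = 112.52 now; the buyer offers that and keeps 87.48.
Round 3 (the seller proposes): the buyer can get 87.48 next round, worth 0.42 × 87.48 = 36.7416 now, so the seller offers 36.7416, keeping 163.2584.
Round 2 (the buyer proposes): the seller can get 163.2584 next round, worth 0.97 × 163.2584 = 158.360648 now; the buyer offers that and keeps 41.639352.
Round 1 (the seller proposes): the buyer can get 41.639352 next round, worth 0.42 × 41.639352 = 17.48852784 now. The seller offers 17.48852784 and keeps 200 − 17.48852784 = 182.51147216.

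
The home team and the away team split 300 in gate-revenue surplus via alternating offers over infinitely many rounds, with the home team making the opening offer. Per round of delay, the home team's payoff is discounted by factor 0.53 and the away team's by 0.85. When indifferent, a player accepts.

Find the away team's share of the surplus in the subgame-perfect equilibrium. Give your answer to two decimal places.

218.11

Let x be the home team's share when the home team proposes and y be the away team's share when the away team proposes.
The away team accepts iff offered ≥ 0.85·y, so x = 300 − 0.85y. Symmetrically y = 300 − 0.53x.
Substituting: x = 300 − 0.85(300 − 0.53x), giving x(1 − 0.53·0.85) = 300(1 − 0.85).
So x = 300 × 0.15 / 0.5495 ≈ 81.8926, and the away team receives 300 − x ≈ 218.1074.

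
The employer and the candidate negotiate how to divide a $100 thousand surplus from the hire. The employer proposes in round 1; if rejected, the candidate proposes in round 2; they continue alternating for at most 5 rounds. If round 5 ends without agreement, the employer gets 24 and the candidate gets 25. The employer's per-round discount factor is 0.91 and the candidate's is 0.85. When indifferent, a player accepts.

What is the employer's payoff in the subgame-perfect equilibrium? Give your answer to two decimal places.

71.48

Round 5 (the employer proposes): the candidate gets 25 if talks fail, so the employer offers 25 and keeps 75.
Round 4 (the candidate proposes): the employer can get 75 next round, worth 0.91 × 75 = 68.25 now; the candidate offers that and keeps 31.75.
Round 3 (the employer proposes): the candidate can get 31.75 next round, worth 0.85 × 31.75 = 26.9875 now; the employer offers that and keeps 73.0125.
Round 2 (the candidate proposes): the employer can get 73.0125 next round, worth 0.91 × 73.0125 = 66.441375 now; the candidate offers that and keeps 33.558625.
Round 1 (the employer proposes): the candidate can get 33.558625 next round, worth 0.85 × 33.558625 = 28.52483125 now. The employer offers 28.52483125 and keeps 100 − 28.52483125 = 71.47516875.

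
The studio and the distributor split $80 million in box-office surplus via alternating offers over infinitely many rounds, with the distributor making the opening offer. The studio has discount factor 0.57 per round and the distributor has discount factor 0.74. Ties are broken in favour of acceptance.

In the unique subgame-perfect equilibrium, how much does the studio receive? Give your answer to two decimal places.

20.51

When the distributor proposes, the studio accepts any offer worth at least 0.57 times what the studio would get by proposing next round; and vice versa.
This gives x = 80 − 0.57y and y = 80 − 0.74x, where x and y are each side's share when it proposes.
Hence (1 − 0.57·0.74)x = 80(1 − 0.57), i.e. 0.5782·x = 34.4.
x ≈ 59.4950; the studio's share is 80 − x ≈ 20.5050.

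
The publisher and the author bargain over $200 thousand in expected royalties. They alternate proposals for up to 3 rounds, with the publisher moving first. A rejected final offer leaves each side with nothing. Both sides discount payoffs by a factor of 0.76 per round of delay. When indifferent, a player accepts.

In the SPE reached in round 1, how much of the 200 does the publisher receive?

163.52

Round 3 (the publisher proposes): rejection yields 0 for the author; the publisher offers 0 and keeps 200.
Round 2 (the author proposes): the publisher can get 200 next round, worth 0.76 × 200 = 152 now. The author offers 152 and keeps 200 − 152 = 48.
Round 1 (the publisher proposes): the author can get 48 next round, worth 0.76 × 48 = 36.48 now. The publisher offers 36.48 and keeps 200 − 36.48 = 163.52.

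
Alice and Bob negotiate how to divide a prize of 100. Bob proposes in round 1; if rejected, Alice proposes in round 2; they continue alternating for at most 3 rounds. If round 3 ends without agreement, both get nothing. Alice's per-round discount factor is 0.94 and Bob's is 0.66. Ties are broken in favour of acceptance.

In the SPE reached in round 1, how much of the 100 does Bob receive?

68.04

Work backward from the last round.
Round 3 (Bob proposes): Alice will accept anything ≥ 0, so Bob offers 0 and keeps 100.
Round 2 (Alice proposes): Bob can get 100 next round, worth 0.66 × 100 = 66 now, so Alice offers 66, keeping 34.
Round 1 (Bob proposes): Alice can get 34 next round, worth 0.94 × 34 = 31.96 now, so Bob offers 31.96, keeping 68.04.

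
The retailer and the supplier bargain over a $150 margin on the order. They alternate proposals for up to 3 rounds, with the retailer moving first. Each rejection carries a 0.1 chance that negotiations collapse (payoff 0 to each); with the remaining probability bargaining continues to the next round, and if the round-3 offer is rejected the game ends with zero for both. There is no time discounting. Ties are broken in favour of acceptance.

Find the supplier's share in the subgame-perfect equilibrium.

Round 3 (the retailer proposes): rejection yields 0 for the supplier; the retailer offers 0 and keeps 150.
Round 2 (the supplier proposes): rejecting gives the retailer an expected 0.9 × 150 = 135, so the supplier offers 135, keeping 15.
Round 1 (the retailer proposes): rejecting gives the supplier an expected 0.9 × 15 = 13.5. The retailer offers 13.5 and keeps 150 − 13.5 = 136.5.

13.5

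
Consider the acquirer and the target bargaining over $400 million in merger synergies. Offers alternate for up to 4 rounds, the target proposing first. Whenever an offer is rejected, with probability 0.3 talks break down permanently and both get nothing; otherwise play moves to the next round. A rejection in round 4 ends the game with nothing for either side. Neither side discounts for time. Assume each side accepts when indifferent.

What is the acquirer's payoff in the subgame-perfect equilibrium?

Round 4 (the acquirer proposes): rejection yields 0 for the target; the acquirer offers 0 and keeps 400.
Round 3 (the target proposes): rejecting gives the acquirer an expected 0.7 × 400 = 280; the target offers that and keeps 120.
Round 2 (the acquirer proposes): rejecting gives the target an expected 0.7 × 120 = 84; the acquirer offers that and keeps 316.
Round 1 (the target proposes): rejecting gives the acquirer an expected 0.7 × 316 = 221.2; the target offers that and keeps 178.8.

221.2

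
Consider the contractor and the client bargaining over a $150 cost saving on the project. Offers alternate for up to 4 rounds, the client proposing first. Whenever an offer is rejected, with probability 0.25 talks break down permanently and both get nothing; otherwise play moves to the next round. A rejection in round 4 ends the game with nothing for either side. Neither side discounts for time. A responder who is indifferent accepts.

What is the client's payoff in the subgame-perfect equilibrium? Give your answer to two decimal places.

By backward induction:
Round 4 (the contractor proposes): rejection yields 0 for the client; the contractor offers 0 and keeps 150.
Round 3 (the client proposes): rejecting gives the contractor an expected 0.75 × 150 = 112.5; the client offers that and keeps 37.5.
Round 2 (the contractor proposes): rejecting gives the client an expected 0.75 × 37.5 = 28.125, so the contractor offers 28.125, keeping 121.875.
Round 1 (the client proposes): rejecting gives the contractor an expected 0.75 × 121.875 = 91.40625; the client offers that and keeps 58.59375.

58.59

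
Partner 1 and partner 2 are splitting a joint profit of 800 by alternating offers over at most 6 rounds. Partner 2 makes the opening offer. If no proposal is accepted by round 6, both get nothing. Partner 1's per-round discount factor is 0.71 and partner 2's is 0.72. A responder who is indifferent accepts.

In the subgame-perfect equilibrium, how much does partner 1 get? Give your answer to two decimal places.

388.77

Round 6 (partner 1 proposes): rejection yields 0 for partner 2; partner 1 offers 0 and keeps 800.
Round 5 (partner 2 proposes): partner 1 can get 800 next round, worth 0.71 × 800 = 568 now. Partner 2 offers 568 and keeps 800 − 568 = 232.
Round 4 (partner 1 proposes): partner 2 can get 232 next round, worth 0.72 × 232 = 167.04 now; partner 1 offers that and keeps 632.96.
Round 3 (partner 2 proposes): partner 1 can get 632.96 next round, worth 0.71 × 632.96 = 449.4016 now; partner 2 offers that and keeps 350.5984.
Round 2 (partner 1 proposes): partner 2 can get 350.5984 next round, worth 0.72 × 350.5984 = 252.430848 now; partner 1 offers that and keeps 547.569152.
Round 1 (partner 2 proposes): partner 1 can get 547.569152 next round, worth 0.71 × 547.569152 = 388.77409792 now; partner 2 offers that and keeps 411.22590208.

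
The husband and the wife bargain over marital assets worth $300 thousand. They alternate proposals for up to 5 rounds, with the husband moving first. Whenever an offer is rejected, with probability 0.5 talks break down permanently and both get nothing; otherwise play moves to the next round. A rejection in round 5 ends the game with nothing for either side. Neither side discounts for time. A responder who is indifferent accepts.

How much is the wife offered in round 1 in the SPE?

By backward induction:
Round 5 (the husband proposes): the wife will accept anything ≥ 0, so the husband offers 0 and keeps 300.
Round 4 (the wife proposes): rejecting gives the husband an expected 0.5 × 300 = 150. The wife offers 150 and keeps 300 − 150 = 150.
Round 3 (the husband proposes): rejecting gives the wife an expected 0.5 × 150 = 75; the husband offers that and keeps 225.
Round 2 (the wife proposes): rejecting gives the husband an expected 0.5 × 225 = 112.5; the wife offers that and keeps 187.5.
Round 1 (the husband proposes): rejecting gives the wife an expected 0.5 × 187.5 = 93.75, so the husband offers 93.75, keeping 206.25.

93.75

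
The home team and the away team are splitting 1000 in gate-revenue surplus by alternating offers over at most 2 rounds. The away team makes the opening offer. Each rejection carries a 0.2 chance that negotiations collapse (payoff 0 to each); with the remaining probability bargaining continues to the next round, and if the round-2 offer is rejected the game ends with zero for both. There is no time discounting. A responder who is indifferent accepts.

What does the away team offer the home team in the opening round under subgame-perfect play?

Round 2 (the home team proposes): rejection yields 0 for the away team; the home team offers 0 and keeps 1000.
Round 1 (the away team proposes): rejecting gives the home team an expected 0.8 × 1000 = 800; the away team offers that and keeps 200.

800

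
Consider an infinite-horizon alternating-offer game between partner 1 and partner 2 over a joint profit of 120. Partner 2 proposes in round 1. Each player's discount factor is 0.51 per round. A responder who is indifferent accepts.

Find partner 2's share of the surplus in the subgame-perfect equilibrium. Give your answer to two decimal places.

79.47

When partner 2 proposes, partner 1 accepts any offer worth at least 0.51 times what partner 1 would get by proposing next round; and vice versa.
This gives x = 120 − 0.51y and y = 120 − 0.51x, where x and y are each side's share when it proposes.
Hence (1 − 0.51·0.51)x = 120(1 − 0.51), i.e. 0.7399·x = 58.8.
x ≈ 79.4702; partner 1's share is 120 − x ≈ 40.5298.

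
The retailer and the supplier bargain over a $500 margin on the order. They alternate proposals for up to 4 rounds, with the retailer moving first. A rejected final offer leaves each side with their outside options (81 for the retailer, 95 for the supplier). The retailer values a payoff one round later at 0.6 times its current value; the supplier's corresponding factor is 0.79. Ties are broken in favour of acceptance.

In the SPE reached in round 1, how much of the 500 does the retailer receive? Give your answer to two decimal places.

185.10

Round 4 (the supplier proposes): the retailer gets 81 if talks fail, so the supplier offers 81 and keeps 419.
Round 3 (the retailer proposes): the supplier can get 419 next round, worth 0.79 × 419 = 331.01 now, so the retailer offers 331.01, keeping 168.99.
Round 2 (the supplier proposes): the retailer can get 168.99 next round, worth 0.6 × 168.99 = 101.394 now. The supplier offers 101.394 and keeps 500 − 101.394 = 398.606.
Round 1 (the retailer proposes): the supplier can get 398.606 next round, worth 0.79 × 398.606 = 314.89874 now; the retailer offers that and keeps 185.10126.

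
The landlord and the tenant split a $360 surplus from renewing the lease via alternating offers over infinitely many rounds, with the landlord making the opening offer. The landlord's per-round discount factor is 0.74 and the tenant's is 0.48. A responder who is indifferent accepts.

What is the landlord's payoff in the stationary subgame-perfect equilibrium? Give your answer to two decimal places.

In a stationary SPE each proposer offers the other exactly their discounted continuation value.
If the landlord keeps x when proposing and the tenant keeps y when proposing, then x = 360 − 0.48y and y = 360 − 0.74x.
Solving: x = 360(1 − 0.48) / (1 − 0.74·0.48) = 187.2 / 0.6448 ≈ 290.3226.
The tenant gets 360 − 290.3226 ≈ 69.6774.

290.32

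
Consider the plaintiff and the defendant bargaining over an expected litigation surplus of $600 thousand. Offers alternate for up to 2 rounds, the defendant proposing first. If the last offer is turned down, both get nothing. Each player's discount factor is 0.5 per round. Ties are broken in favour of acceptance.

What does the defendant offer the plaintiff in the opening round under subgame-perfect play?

300

Round 2 (the plaintiff proposes): the defendant will accept anything ≥ 0, so the plaintiff offers 0 and keeps 600.
Round 1 (the defendant proposes): the plaintiff can get 600 next round, worth 0.5 × 600 = 300 now. The defendant offers 300 and keeps 600 − 300 = 300.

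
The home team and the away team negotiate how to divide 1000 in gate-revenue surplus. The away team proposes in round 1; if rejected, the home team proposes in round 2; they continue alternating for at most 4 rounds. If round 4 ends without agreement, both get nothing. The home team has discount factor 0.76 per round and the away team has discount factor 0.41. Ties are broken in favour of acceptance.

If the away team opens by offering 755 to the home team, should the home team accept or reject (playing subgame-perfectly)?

Round 4 (the home team proposes): rejection yields 0 for the away team; the home team offers 0 and keeps 1000.
Round 3 (the away team proposes): the home team can get 1000 next round, worth 0.76 × 1000 = 760 now. The away team offers 760 and keeps 1000 − 760 = 240.
Round 2 (the home team proposes): the away team can get 240 next round, worth 0.41 × 240 = 98.4 now. The home team offers 98.4 and keeps 1000 − 98.4 = 901.6.
So by rejecting in round 1, the home team gets 901.6 next round, worth 0.76 × 901.6 = 685.216 now.
Offer 755 ≥ 685.216, so the home team accepts.

Accept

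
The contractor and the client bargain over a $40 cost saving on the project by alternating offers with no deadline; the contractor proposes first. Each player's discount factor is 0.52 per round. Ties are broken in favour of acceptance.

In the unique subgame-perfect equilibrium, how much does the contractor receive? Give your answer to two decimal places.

When the contractor proposes, the client accepts any offer worth at least 0.52 times what the client would get by proposing next round; and vice versa.
This gives x = 40 − 0.52y and y = 40 − 0.52x, where x and y are each side's share when it proposes.
Hence (1 − 0.52·0.52)x = 40(1 − 0.52), i.e. 0.7296·x = 19.2.
x ≈ 26.3158; the client's share is 40 − x ≈ 13.6842.

26.32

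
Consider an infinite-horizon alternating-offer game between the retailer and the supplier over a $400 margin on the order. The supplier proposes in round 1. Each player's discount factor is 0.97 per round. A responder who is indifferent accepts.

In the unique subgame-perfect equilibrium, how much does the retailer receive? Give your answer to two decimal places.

When the supplier proposes, the retailer accepts any offer worth at least 0.97 times what the retailer would get by proposing next round; and vice versa.
This gives x = 400 − 0.97y and y = 400 − 0.97x, where x and y are each side's share when it proposes.
Hence (1 − 0.97·0.97)x = 400(1 − 0.97), i.e. 0.0591·x = 12.
x ≈ 203.0457; the retailer's share is 400 − x ≈ 196.9543.

196.95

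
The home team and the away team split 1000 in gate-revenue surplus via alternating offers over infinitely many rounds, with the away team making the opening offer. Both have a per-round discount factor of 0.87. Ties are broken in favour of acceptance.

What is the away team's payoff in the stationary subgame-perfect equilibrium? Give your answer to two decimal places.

534.76

Let x be the away team's share when the away team proposes and y be the home team's share when the home team proposes.
The home team accepts iff offered ≥ 0.87·y, so x = 1000 − 0.87y. Symmetrically y = 1000 − 0.87x.
Substituting: x = 1000 − 0.87(1000 − 0.87x), giving x(1 − 0.87·0.87) = 1000(1 − 0.87).
So x = 1000 × 0.13 / 0.2431 ≈ 534.7594, and the home team receives 1000 − x ≈ 465.2406.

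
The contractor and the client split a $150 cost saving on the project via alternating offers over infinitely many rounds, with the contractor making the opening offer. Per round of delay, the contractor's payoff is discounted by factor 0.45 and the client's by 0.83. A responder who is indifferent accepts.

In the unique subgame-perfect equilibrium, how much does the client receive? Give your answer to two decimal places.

109.30

Let x be the contractor's share when the contractor proposes and y be the client's share when the client proposes.
The client accepts iff offered ≥ 0.83·y, so x = 150 − 0.83y. Symmetrically y = 150 − 0.45x.
Substituting: x = 150 − 0.83(150 − 0.45x), giving x(1 − 0.45·0.83) = 150(1 − 0.83).
So x = 150 × 0.17 / 0.6265 ≈ 40.7023, and the client receives 150 − x ≈ 109.2977.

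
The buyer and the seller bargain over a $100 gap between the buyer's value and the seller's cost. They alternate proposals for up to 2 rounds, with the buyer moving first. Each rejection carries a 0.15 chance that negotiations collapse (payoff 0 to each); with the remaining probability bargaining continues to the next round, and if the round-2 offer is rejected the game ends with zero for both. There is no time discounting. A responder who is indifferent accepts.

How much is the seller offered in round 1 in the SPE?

85

By backward induction:
Round 2 (the seller proposes): rejection yields 0 for the buyer; the seller offers 0 and keeps 100.
Round 1 (the buyer proposes): rejecting gives the seller an expected 0.85 × 100 = 85. The buyer offers 85 and keeps 100 − 85 = 15.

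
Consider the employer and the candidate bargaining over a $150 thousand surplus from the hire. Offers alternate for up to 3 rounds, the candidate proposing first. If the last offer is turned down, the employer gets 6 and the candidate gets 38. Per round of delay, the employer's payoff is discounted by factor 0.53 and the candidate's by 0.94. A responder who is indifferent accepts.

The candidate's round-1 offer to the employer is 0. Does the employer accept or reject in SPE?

Work out the employer's continuation value if the offer is rejected.
Round 3 (the candidate proposes): the employer gets 6 if talks fail, so the candidate offers 6 and keeps 144.
Round 2 (the employer proposes): the candidate can get 144 next round, worth 0.94 × 144 = 135.36 now; the employer offers that and keeps 14.64.
So by rejecting in round 1, the employer gets 14.64 next round, worth 0.53 × 14.64 = 7.7592 now.
Offer 0 < 7.7592, so the employer rejects.

Reject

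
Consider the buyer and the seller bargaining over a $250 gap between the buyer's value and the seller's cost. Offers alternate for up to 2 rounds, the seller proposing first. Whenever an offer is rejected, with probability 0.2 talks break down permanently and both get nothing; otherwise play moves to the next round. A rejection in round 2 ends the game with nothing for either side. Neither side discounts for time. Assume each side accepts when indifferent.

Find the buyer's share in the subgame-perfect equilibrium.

200

Round 2 (the buyer proposes): rejection yields 0 for the seller; the buyer offers 0 and keeps 250.
Round 1 (the seller proposes): rejecting gives the buyer an expected 0.8 × 250 = 200. The seller offers 200 and keeps 250 − 200 = 50.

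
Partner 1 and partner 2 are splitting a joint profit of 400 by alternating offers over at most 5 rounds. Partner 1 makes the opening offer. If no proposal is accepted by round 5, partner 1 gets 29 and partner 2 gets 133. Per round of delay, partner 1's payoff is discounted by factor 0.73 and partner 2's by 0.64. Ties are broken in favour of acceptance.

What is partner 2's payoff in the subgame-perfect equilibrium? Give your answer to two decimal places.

130.44

Round 5 (partner 1 proposes): partner 2 gets 133 if talks fail, so partner 1 offers 133 and keeps 267.
Round 4 (partner 2 proposes): partner 1 can get 267 next round, worth 0.73 × 267 = 194.91 now; partner 2 offers that and keeps 205.09.
Round 3 (partner 1 proposes): partner 2 can get 205.09 next round, worth 0.64 × 205.09 = 131.2576 now; partner 1 offers that and keeps 268.7424.
Round 2 (partner 2 proposes): partner 1 can get 268.7424 next round, worth 0.73 × 268.7424 = 196.181952 now, so partner 2 offers 196.181952, keeping 203.818048.
Round 1 (partner 1 proposes): partner 2 can get 203.818048 next round, worth 0.64 × 203.818048 = 130.44355072 now. Partner 1 offers 130.44355072 and keeps 400 − 130.44355072 = 269.55644928.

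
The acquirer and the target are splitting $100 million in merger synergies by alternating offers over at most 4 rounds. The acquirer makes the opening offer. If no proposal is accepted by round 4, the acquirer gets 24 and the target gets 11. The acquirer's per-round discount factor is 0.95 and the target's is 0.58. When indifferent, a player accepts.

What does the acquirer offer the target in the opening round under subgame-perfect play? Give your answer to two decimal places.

By backward induction:
Round 4 (the target proposes): the acquirer gets 24 if talks fail, so the target offers 24 and keeps 76.
Round 3 (the acquirer proposes): the target can get 76 next round, worth 0.58 × 76 = 44.08 now; the acquirer offers that and keeps 55.92.
Round 2 (the target proposes): the acquirer can get 55.92 next round, worth 0.95 × 55.92 = 53.124 now; the target offers that and keeps 46.876.
Round 1 (the acquirer proposes): the target can get 46.876 next round, worth 0.58 × 46.876 = 27.18808 now; the acquirer offers that and keeps 72.81192.

27.19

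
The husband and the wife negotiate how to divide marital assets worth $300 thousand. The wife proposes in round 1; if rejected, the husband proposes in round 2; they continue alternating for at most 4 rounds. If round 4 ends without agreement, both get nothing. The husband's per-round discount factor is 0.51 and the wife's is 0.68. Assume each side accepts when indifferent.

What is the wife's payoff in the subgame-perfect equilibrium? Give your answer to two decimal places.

Solve by backward induction from round 4.
Round 4 (the husband proposes): rejection yields 0 for the wife; the husband offers 0 and keeps 300.
Round 3 (the wife proposes): the husband can get 300 next round, worth 0.51 × 300 = 153 now; the wife offers that and keeps 147.
Round 2 (the husband proposes): the wife can get 147 next round, worth 0.68 × 147 = 99.96 now; the husband offers that and keeps 200.04.
Round 1 (the wife proposes): the husband can get 200.04 next round, worth 0.51 × 200.04 = 102.0204 now; the wife offers that and keeps 197.9796.

197.98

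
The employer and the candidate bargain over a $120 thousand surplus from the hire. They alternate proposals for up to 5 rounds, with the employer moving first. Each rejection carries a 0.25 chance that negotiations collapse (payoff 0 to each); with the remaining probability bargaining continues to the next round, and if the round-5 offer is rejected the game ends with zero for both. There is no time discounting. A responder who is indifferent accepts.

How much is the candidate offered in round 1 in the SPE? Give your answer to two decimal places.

Round 5 (the employer proposes): rejection yields 0 for the candidate; the employer offers 0 and keeps 120.
Round 4 (the candidate proposes): rejecting gives the employer an expected 0.75 × 120 = 90. The candidate offers 90 and keeps 120 − 90 = 30.
Round 3 (the employer proposes): rejecting gives the candidate an expected 0.75 × 30 = 22.5; the employer offers that and keeps 97.5.
Round 2 (the candidate proposes): rejecting gives the employer an expected 0.75 × 97.5 = 73.125; the candidate offers that and keeps 46.875.
Round 1 (the employer proposes): rejecting gives the candidate an expected 0.75 × 46.875 = 35.15625; the employer offers that and keeps 84.84375.

35.16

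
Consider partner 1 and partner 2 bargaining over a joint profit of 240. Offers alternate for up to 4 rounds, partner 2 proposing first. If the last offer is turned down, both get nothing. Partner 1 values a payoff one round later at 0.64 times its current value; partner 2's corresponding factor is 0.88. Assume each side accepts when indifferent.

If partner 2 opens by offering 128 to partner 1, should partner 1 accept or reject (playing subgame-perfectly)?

Accept

Round 4 (partner 1 proposes): partner 2 will accept anything ≥ 0, so partner 1 offers 0 and keeps 240.
Round 3 (partner 2 proposes): partner 1 can get 240 next round, worth 0.64 × 240 = 153.6 now; partner 2 offers that and keeps 86.4.
Round 2 (partner 1 proposes): partner 2 can get 86.4 next round, worth 0.88 × 86.4 = 76.032 now. Partner 1 offers 76.032 and keeps 240 − 76.032 = 163.968.
So by rejecting in round 1, partner 1 gets 163.968 next round, worth 0.64 × 163.968 = 104.93952 now.
Offer 128 ≥ 104.93952, so partner 1 accepts.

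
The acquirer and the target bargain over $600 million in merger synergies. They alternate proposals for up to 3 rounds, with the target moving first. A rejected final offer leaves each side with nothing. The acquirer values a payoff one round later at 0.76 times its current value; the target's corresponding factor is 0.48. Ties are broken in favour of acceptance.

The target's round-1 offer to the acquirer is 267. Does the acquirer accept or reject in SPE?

Accept

Round 3 (the target proposes): the acquirer will accept anything ≥ 0, so the target offers 0 and keeps 600.
Round 2 (the acquirer proposes): the target can get 600 next round, worth 0.48 × 600 = 288 now. The acquirer offers 288 and keeps 600 − 288 = 312.
So by rejecting in round 1, the acquirer gets 312 next round, worth 0.76 × 312 = 237.12 now.
Offer 267 ≥ 237.12, so the acquirer accepts.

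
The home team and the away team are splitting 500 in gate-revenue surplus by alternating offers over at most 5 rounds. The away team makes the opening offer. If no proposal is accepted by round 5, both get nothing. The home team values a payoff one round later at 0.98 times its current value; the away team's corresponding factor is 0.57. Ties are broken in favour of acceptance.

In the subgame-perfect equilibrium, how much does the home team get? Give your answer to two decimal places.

Solve by backward induction from round 5.
Round 5 (the away team proposes): rejection yields 0 for the home team; the away team offers 0 and keeps 500.
Round 4 (the home team proposes): the away team can get 500 next round, worth 0.57 × 500 = 285 now; the home team offers that and keeps 215.
Round 3 (the away team proposes): the home team can get 215 next round, worth 0.98 × 215 = 210.7 now, so the away team offers 210.7, keeping 289.3.
Round 2 (the home team proposes): the away team can get 289.3 next round, worth 0.57 × 289.3 = 164.901 now; the home team offers that and keeps 335.099.
Round 1 (the away team proposes): the home team can get 335.099 next round, worth 0.98 × 335.099 = 328.39702 now, so the away team offers 328.39702, keeping 171.60298.

328.40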